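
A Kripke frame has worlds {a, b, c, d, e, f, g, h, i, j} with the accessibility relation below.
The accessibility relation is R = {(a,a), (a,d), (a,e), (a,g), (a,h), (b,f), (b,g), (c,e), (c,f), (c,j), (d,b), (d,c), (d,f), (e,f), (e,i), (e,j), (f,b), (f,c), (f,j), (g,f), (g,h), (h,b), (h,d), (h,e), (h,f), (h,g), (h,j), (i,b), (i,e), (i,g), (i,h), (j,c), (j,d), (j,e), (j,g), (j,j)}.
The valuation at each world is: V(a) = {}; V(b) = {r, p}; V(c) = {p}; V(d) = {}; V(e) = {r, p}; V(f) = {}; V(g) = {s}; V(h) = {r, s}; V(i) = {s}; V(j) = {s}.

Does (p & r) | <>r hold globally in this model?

Yes

Let φ = (p & r) | <>r. Evaluate φ at each world:
  a (successors {a, d, e, g, h}): φ is true.
  b (successors {f, g}): φ is true.
  c (successors {e, f, j}): φ is true.
  d (successors {b, c, f}): φ is true.
  e (successors {f, i, j}): φ is true.
  f (successors {b, c, j}): φ is true.
  g (successors {f, h}): φ is true.
  h (successors {b, d, e, f, g, j}): φ is true.
  i (successors {b, e, g, h}): φ is true.
  j (successors {c, d, e, g, j}): φ is true.
For instance, at c:
  At c: p & r is false, <>r is true, so (p & r) | <>r is true.
    At c: <>r requires r at some successor in {e, f, j}.
      r holds at e, so <>r is true at c.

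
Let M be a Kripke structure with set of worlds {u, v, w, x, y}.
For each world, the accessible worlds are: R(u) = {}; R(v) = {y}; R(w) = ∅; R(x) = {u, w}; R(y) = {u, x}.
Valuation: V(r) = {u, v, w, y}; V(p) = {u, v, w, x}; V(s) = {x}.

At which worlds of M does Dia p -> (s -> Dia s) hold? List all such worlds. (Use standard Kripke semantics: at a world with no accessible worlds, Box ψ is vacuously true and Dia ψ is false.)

u, v, w, y

Recall that Dia ψ holds at a world iff ψ holds at some accessible world.
Let φ = Dia p -> (s -> Dia s). Evaluate φ at each world:
  u (successors ∅): φ is true.
  v (successors {y}): φ is true.
  w (successors ∅): φ is true.
  x (successors {u, w}): φ is false.
  y (successors {u, x}): φ is true.
For instance, at y:
  At y: Dia p is true, s -> Dia s is true, so Dia p -> (s -> Dia s) is true.
    At y: Dia p requires p at some successor in {u, x}.
      p holds at u, so Dia p is true at y.
    At y: s is false, Dia s is true, so s -> Dia s is true.
      At y: Dia s requires s at some successor in {u, x}.
        s holds at x, so Dia s is true at y.
Satisfying worlds: {u, v, w, y}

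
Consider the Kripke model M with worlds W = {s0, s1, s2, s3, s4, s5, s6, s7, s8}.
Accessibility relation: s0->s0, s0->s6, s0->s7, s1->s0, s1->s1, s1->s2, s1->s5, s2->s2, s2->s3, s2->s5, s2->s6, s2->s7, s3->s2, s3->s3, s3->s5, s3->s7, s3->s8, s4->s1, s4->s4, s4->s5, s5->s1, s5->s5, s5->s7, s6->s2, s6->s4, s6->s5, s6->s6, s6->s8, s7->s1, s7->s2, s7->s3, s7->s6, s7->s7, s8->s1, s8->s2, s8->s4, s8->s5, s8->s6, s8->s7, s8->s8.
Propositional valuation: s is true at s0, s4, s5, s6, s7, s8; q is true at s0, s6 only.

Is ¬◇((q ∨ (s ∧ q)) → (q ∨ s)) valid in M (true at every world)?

No

Let φ = ¬◇((q ∨ (s ∧ q)) → (q ∨ s)). Evaluate φ at each world:
  s0 (successors {s0, s6, s7}): φ is false.
  s1 (successors {s0, s1, s2, s5}): φ is false.
  s2 (successors {s2, s3, s5, s6, s7}): φ is false.
  s3 (successors {s2, s3, s5, s7, s8}): φ is false.
  s4 (successors {s1, s4, s5}): φ is false.
  s5 (successors {s1, s5, s7}): φ is false.
  s6 (successors {s2, s4, s5, s6, s8}): φ is false.
  s7 (successors {s1, s2, s3, s6, s7}): φ is false.
  s8 (successors {s1, s2, s4, s5, s6, s7, s8}): φ is false.
Detail at s0 (counterexample):
  At s0: ◇((q ∨ (s ∧ q)) → (q ∨ s)) is true, so ¬◇((q ∨ (s ∧ q)) → (q ∨ s)) is false.
    At s0: ◇((q ∨ (s ∧ q)) → (q ∨ s)) requires (q ∨ (s ∧ q)) → (q ∨ s) at some successor in {s0, s6, s7}.
      (q ∨ (s ∧ q)) → (q ∨ s) holds at s0, so ◇((q ∨ (s ∧ q)) → (q ∨ s)) is true at s0.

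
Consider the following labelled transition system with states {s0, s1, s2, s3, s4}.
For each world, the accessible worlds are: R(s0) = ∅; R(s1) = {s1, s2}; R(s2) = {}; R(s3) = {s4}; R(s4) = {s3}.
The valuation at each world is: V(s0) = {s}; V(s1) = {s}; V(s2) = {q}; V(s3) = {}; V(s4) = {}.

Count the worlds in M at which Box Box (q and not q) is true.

2

Let φ = Box Box (q and not q). Evaluate φ at each world:
  s0 (successors ∅): φ is true.
  s1 (successors {s1, s2}): φ is false.
  s2 (successors ∅): φ is true.
  s3 (successors {s4}): φ is false.
  s4 (successors {s3}): φ is false.
For instance, at s3:
  At s3: Box Box (q and not q) requires Box (q and not q) at every successor {s4}.
    Box (q and not q) fails at s4, so Box Box (q and not q) is false at s3.
      At s4: Box (q and not q) requires q and not q at every successor {s3}.
        q and not q fails at s3, so Box (q and not q) is false at s4.
Satisfying worlds: {s0, s2}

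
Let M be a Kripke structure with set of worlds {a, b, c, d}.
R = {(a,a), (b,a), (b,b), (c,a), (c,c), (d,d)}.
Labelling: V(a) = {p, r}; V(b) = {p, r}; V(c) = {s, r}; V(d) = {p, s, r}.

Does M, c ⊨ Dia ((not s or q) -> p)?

At c: Dia ((not s or q) -> p) requires (not s or q) -> p at some successor in {a, c}.
  (not s or q) -> p holds at a, so Dia ((not s or q) -> p) is true at c.

Yes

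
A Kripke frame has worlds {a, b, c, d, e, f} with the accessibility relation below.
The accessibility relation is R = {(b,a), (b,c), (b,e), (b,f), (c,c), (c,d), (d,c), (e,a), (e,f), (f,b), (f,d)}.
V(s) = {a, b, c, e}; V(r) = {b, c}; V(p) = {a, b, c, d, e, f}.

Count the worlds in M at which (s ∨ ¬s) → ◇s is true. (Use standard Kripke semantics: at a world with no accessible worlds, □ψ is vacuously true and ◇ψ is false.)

Recall that ◇ψ holds at a world iff ψ holds at some accessible world.
Let φ = (s ∨ ¬s) → ◇s. Evaluate φ at each world:
  a (successors ∅): φ is false.
  b (successors {a, c, e, f}): φ is true.
  c (successors {c, d}): φ is true.
  d (successors {c}): φ is true.
  e (successors {a, f}): φ is true.
  f (successors {b, d}): φ is true.
For instance, at e:
  At e: s ∨ ¬s is true, ◇s is true, so (s ∨ ¬s) → ◇s is true.
    At e: ◇s requires s at some successor in {a, f}.
      s holds at a, so ◇s is true at e.
Satisfying worlds: {b, c, d, e, f}

5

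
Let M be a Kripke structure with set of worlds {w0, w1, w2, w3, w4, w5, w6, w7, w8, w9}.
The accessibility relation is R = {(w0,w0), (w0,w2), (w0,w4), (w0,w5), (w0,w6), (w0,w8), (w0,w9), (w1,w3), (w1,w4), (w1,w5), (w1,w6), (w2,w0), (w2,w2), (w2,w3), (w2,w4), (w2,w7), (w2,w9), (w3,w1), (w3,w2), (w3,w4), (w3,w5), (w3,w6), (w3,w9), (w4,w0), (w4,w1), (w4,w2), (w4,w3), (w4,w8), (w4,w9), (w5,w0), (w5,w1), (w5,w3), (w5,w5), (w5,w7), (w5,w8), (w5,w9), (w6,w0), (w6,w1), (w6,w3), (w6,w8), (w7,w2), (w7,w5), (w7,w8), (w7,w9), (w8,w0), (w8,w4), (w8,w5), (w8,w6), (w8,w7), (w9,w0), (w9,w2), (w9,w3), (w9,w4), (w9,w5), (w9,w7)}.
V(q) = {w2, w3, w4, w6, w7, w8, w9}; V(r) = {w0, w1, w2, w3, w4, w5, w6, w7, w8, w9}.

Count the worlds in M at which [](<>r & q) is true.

0

Let φ = [](<>r & q). Evaluate φ at each world:
  w0 (successors {w0, w2, w4, w5, w6, w8, w9}): φ is false.
  w1 (successors {w3, w4, w5, w6}): φ is false.
  w2 (successors {w0, w2, w3, w4, w7, w9}): φ is false.
  w3 (successors {w1, w2, w4, w5, w6, w9}): φ is false.
  w4 (successors {w0, w1, w2, w3, w8, w9}): φ is false.
  w5 (successors {w0, w1, w3, w5, w7, w8, w9}): φ is false.
  w6 (successors {w0, w1, w3, w8}): φ is false.
  w7 (successors {w2, w5, w8, w9}): φ is false.
  w8 (successors {w0, w4, w5, w6, w7}): φ is false.
  w9 (successors {w0, w2, w3, w4, w5, w7}): φ is false.
For instance, at w4:
  At w4: [](<>r & q) requires <>r & q at every successor {w0, w1, w2, w3, w8, w9}.
    <>r & q fails at w0, so [](<>r & q) is false at w4.
      At w0: <>r is true, q is false, so <>r & q is false.
Satisfying worlds: none.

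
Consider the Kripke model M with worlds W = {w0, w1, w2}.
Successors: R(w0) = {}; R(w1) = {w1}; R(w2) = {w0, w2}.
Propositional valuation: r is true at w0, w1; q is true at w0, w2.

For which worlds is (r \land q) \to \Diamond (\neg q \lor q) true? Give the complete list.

w1, w2

Let φ = (r \land q) \to \Diamond (\neg q \lor q). Evaluate φ at each world:
  w0 (successors ∅): φ is false.
  w1 (successors {w1}): φ is true.
  w2 (successors {w0, w2}): φ is true.
For instance, at w2:
  At w2: r \land q is false, \Diamond (\neg q \lor q) is true, so (r \land q) \to \Diamond (\neg q \lor q) is true.
    At w2: \Diamond (\neg q \lor q) requires \neg q \lor q at some successor in {w0, w2}.
      \neg q \lor q holds at w0, so \Diamond (\neg q \lor q) is true at w2.
Satisfying worlds: {w1, w2}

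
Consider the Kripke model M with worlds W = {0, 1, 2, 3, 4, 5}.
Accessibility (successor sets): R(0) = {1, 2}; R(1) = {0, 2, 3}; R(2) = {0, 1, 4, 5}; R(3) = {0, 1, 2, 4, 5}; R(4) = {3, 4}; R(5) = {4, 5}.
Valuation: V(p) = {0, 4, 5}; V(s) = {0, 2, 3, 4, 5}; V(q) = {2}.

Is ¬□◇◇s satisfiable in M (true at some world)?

Let φ = ¬□◇◇s. Evaluate φ at each world:
  0 (successors {1, 2}): φ is false.
  1 (successors {0, 2, 3}): φ is false.
  2 (successors {0, 1, 4, 5}): φ is false.
  3 (successors {0, 1, 2, 4, 5}): φ is false.
  4 (successors {3, 4}): φ is false.
  5 (successors {4, 5}): φ is false.
For instance, at 3:
  At 3: □◇◇s is true, so ¬□◇◇s is false.
    At 3: □◇◇s requires ◇◇s at every successor {0, 1, 2, 4, 5}.
      At 0: ◇◇s is true.
      At 1: ◇◇s is true.
      At 2: ◇◇s is true.
      At 4: ◇◇s is true.
      At 5: ◇◇s is true.
    So □◇◇s is true at 3.

No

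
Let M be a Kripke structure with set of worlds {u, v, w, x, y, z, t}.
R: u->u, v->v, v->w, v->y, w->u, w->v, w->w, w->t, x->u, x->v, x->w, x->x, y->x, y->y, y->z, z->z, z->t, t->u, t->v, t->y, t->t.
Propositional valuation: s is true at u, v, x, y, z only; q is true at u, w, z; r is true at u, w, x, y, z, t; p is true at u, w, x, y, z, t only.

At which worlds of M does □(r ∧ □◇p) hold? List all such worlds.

u, y, z

Recall that □ψ holds at a world iff ψ holds at every accessible world, and ◇ψ holds iff ψ holds at some accessible world.
Let φ = □(r ∧ □◇p). Evaluate φ at each world:
  u (successors {u}): φ is true.
  v (successors {v, w, y}): φ is false.
  w (successors {u, v, w, t}): φ is false.
  x (successors {u, v, w, x}): φ is false.
  y (successors {x, y, z}): φ is true.
  z (successors {z, t}): φ is true.
  t (successors {u, v, y, t}): φ is false.
For instance, at y:
  At y: □(r ∧ □◇p) requires r ∧ □◇p at every successor {x, y, z}.
      At x: r is true, □◇p is true, so r ∧ □◇p is true.
      At y: r is true, □◇p is true, so r ∧ □◇p is true.
      At z: r is true, □◇p is true, so r ∧ □◇p is true.
  So □(r ∧ □◇p) is true at y.
Satisfying worlds: {u, y, z}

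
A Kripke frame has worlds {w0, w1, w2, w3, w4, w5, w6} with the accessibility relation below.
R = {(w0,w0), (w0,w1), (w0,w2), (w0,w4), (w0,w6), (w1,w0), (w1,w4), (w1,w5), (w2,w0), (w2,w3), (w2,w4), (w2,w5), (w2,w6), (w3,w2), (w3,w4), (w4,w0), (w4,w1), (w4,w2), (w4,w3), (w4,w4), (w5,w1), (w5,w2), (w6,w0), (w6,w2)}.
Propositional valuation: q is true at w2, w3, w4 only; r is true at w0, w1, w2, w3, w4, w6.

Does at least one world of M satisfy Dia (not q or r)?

Yes

Let φ = Dia (not q or r). Evaluate φ at each world:
  w0 (successors {w0, w1, w2, w4, w6}): φ is true.
  w1 (successors {w0, w4, w5}): φ is true.
  w2 (successors {w0, w3, w4, w5, w6}): φ is true.
  w3 (successors {w2, w4}): φ is true.
  w4 (successors {w0, w1, w2, w3, w4}): φ is true.
  w5 (successors {w1, w2}): φ is true.
  w6 (successors {w0, w2}): φ is true.
Detail at w0 (witness):
  At w0: Dia (not q or r) requires not q or r at some successor in {w0, w1, w2, w4, w6}.
    not q or r holds at w0, so Dia (not q or r) is true at w0.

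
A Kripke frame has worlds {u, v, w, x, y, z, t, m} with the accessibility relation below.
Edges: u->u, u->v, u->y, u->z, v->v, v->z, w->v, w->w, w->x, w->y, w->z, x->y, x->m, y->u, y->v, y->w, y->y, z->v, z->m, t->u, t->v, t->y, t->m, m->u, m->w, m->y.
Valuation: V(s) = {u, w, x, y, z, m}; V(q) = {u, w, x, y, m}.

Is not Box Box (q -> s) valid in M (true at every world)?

No

Let φ = not Box Box (q -> s). Evaluate φ at each world:
  u (successors {u, v, y, z}): φ is false.
  v (successors {v, z}): φ is false.
  w (successors {v, w, x, y, z}): φ is false.
  x (successors {y, m}): φ is false.
  y (successors {u, v, w, y}): φ is false.
  z (successors {v, m}): φ is false.
  t (successors {u, v, y, m}): φ is false.
  m (successors {u, w, y}): φ is false.
Detail at u (counterexample):
  At u: Box Box (q -> s) is true, so not Box Box (q -> s) is false.
    At u: Box Box (q -> s) requires Box (q -> s) at every successor {u, v, y, z}.
      At u: Box (q -> s) is true.
      At v: Box (q -> s) is true.
      At y: Box (q -> s) is true.
      At z: Box (q -> s) is true.
    So Box Box (q -> s) is true at u.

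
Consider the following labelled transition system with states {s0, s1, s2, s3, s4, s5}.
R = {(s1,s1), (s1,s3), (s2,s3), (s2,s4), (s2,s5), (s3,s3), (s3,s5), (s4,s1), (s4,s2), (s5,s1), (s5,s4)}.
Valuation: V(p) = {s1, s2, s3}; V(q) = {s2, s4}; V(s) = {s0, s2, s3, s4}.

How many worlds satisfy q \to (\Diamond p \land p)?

Let φ = q \to (\Diamond p \land p). Evaluate φ at each world:
  s0 (successors ∅): φ is true.
  s1 (successors {s1, s3}): φ is true.
  s2 (successors {s3, s4, s5}): φ is true.
  s3 (successors {s3, s5}): φ is true.
  s4 (successors {s1, s2}): φ is false.
  s5 (successors {s1, s4}): φ is true.
For instance, at s5:
  At s5: q is false, \Diamond p \land p is false, so q \to (\Diamond p \land p) is true.
    At s5: \Diamond p is true, p is false, so \Diamond p \land p is false.
      At s5: \Diamond p requires p at some successor in {s1, s4}.
        p holds at s1, so \Diamond p is true at s5.
Satisfying worlds: {s0, s1, s2, s3, s5}

5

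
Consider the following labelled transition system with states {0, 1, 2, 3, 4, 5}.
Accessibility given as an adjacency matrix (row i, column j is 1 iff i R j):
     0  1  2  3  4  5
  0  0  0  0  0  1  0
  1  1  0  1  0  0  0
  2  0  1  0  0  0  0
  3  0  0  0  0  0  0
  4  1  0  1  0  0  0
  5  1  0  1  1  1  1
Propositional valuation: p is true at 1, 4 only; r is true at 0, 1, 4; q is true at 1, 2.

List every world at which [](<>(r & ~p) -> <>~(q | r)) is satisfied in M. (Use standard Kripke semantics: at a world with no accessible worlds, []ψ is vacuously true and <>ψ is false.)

1, 3, 4

Recall that []ψ holds at a world iff ψ holds at every accessible world, and <>ψ holds iff ψ holds at some accessible world.
Let φ = [](<>(r & ~p) -> <>~(q | r)). Evaluate φ at each world:
  0 (successors {4}): φ is false.
  1 (successors {0, 2}): φ is true.
  2 (successors {1}): φ is false.
  3 (successors ∅): φ is true.
  4 (successors {0, 2}): φ is true.
  5 (successors {0, 2, 3, 4, 5}): φ is false.
For instance, at 5:
  At 5: [](<>(r & ~p) -> <>~(q | r)) requires <>(r & ~p) -> <>~(q | r) at every successor {0, 2, 3, 4, 5}.
    <>(r & ~p) -> <>~(q | r) fails at 4, so [](<>(r & ~p) -> <>~(q | r)) is false at 5.
      At 4: <>(r & ~p) is true, <>~(q | r) is false, so <>(r & ~p) -> <>~(q | r) is false.
Satisfying worlds: {1, 3, 4}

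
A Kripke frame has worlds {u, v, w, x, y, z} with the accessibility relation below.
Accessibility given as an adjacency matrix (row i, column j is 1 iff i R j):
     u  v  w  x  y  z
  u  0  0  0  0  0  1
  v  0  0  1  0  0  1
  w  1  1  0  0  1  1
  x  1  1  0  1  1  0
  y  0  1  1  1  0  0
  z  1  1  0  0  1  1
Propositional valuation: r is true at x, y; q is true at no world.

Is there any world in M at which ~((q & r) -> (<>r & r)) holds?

Let φ = ~((q & r) -> (<>r & r)). Evaluate φ at each world:
  u (successors {z}): φ is false.
  v (successors {w, z}): φ is false.
  w (successors {u, v, y, z}): φ is false.
  x (successors {u, v, x, y}): φ is false.
  y (successors {v, w, x}): φ is false.
  z (successors {u, v, y, z}): φ is false.
For instance, at w:
  At w: (q & r) -> (<>r & r) is true, so ~((q & r) -> (<>r & r)) is false.
    At w: q & r is false, <>r & r is false, so (q & r) -> (<>r & r) is true.
      At w: <>r is true, r is false, so <>r & r is false.

No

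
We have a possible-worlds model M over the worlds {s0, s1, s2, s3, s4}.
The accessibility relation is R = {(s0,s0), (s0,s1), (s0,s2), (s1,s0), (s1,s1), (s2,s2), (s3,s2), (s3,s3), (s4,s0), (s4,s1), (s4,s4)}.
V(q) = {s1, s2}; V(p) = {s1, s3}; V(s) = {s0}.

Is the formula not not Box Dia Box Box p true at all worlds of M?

Let φ = not not Box Dia Box Box p. Evaluate φ at each world:
  s0 (successors {s0, s1, s2}): φ is false.
  s1 (successors {s0, s1}): φ is false.
  s2 (successors {s2}): φ is false.
  s3 (successors {s2, s3}): φ is false.
  s4 (successors {s0, s1, s4}): φ is false.
Detail at s0 (counterexample):
  At s0: not Box Dia Box Box p is true, so not not Box Dia Box Box p is false.
    At s0: Box Dia Box Box p is false, so not Box Dia Box Box p is true.
      At s0: Box Dia Box Box p requires Dia Box Box p at every successor {s0, s1, s2}.
        Dia Box Box p fails at s0, so Box Dia Box Box p is false at s0.

No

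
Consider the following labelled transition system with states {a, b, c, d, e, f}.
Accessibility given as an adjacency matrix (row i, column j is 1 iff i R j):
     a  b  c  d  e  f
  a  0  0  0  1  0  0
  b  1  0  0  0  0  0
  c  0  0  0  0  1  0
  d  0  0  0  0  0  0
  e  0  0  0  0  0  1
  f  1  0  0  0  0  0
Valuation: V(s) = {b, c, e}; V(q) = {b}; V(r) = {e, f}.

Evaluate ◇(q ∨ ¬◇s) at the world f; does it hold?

Yes

Recall that ◇ψ holds at a world iff ψ holds at some accessible world.
At f: ◇(q ∨ ¬◇s) requires q ∨ ¬◇s at some successor in {a}.
  q ∨ ¬◇s holds at a, so ◇(q ∨ ¬◇s) is true at f.
    At a: q is false, ¬◇s is true, so q ∨ ¬◇s is true.
      At a: ◇s is false, so ¬◇s is true.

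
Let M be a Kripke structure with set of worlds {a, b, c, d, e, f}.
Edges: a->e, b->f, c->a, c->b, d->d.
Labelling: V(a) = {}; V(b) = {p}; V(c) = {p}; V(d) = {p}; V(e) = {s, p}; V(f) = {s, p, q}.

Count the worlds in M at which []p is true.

Let φ = []p. Evaluate φ at each world:
  a (successors {e}): φ is true.
  b (successors {f}): φ is true.
  c (successors {a, b}): φ is false.
  d (successors {d}): φ is true.
  e (successors ∅): φ is true.
  f (successors ∅): φ is true.
For instance, at a:
  At a: []p requires p at every successor {e}.
    At e: p is true.
  So []p is true at a.
Satisfying worlds: {a, b, d, e, f}

5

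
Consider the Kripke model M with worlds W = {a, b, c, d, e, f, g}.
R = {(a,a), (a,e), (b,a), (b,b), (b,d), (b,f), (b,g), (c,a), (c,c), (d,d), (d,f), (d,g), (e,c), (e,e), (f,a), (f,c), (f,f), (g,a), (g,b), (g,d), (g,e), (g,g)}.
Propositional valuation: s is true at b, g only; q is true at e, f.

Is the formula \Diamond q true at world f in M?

At f: \Diamond q requires q at some successor in {a, c, f}.
  q holds at f, so \Diamond q is true at f.

Yes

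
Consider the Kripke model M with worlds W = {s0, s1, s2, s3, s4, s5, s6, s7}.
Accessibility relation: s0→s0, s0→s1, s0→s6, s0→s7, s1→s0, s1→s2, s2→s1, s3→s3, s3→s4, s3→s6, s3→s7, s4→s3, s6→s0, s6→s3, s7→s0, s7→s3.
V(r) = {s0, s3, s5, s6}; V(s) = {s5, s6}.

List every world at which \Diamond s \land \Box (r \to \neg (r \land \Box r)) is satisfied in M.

none

Let φ = \Diamond s \land \Box (r \to \neg (r \land \Box r)). Evaluate φ at each world:
  s0 (successors {s0, s1, s6, s7}): φ is false.
  s1 (successors {s0, s2}): φ is false.
  s2 (successors {s1}): φ is false.
  s3 (successors {s3, s4, s6, s7}): φ is false.
  s4 (successors {s3}): φ is false.
  s5 (successors ∅): φ is false.
  s6 (successors {s0, s3}): φ is false.
  s7 (successors {s0, s3}): φ is false.
For instance, at s0:
  At s0: \Diamond s is true, \Box (r \to \neg (r \land \Box r)) is false, so \Diamond s \land \Box (r \to \neg (r \land \Box r)) is false.
    At s0: \Diamond s requires s at some successor in {s0, s1, s6, s7}.
      s holds at s6, so \Diamond s is true at s0.
    At s0: \Box (r \to \neg (r \land \Box r)) requires r \to \neg (r \land \Box r) at every successor {s0, s1, s6, s7}.
      r \to \neg (r \land \Box r) fails at s6, so \Box (r \to \neg (r \land \Box r)) is false at s0.
Satisfying worlds: none.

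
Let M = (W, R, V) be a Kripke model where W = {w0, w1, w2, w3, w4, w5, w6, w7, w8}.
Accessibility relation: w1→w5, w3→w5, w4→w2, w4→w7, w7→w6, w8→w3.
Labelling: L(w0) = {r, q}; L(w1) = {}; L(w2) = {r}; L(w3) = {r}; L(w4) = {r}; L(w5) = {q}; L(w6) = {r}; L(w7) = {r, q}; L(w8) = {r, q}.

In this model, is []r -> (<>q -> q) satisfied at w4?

At w4: []r is true, <>q -> q is false, so []r -> (<>q -> q) is false.
  At w4: []r requires r at every successor {w2, w7}.
    At w2: r is true.
    At w7: r is true.
  So []r is true at w4.
  At w4: <>q is true, q is false, so <>q -> q is false.
    At w4: <>q requires q at some successor in {w2, w7}.
      q holds at w7, so <>q is true at w4.

No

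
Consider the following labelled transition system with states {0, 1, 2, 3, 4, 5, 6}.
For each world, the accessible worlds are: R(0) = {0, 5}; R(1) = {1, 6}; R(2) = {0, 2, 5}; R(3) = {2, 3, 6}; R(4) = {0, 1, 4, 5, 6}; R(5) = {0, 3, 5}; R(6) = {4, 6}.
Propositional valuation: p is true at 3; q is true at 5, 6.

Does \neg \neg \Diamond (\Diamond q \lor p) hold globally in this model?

Yes

Recall that \Diamond ψ holds at a world iff ψ holds at some accessible world.
Let φ = \neg \neg \Diamond (\Diamond q \lor p). Evaluate φ at each world:
  0 (successors {0, 5}): φ is true.
  1 (successors {1, 6}): φ is true.
  2 (successors {0, 2, 5}): φ is true.
  3 (successors {2, 3, 6}): φ is true.
  4 (successors {0, 1, 4, 5, 6}): φ is true.
  5 (successors {0, 3, 5}): φ is true.
  6 (successors {4, 6}): φ is true.
For instance, at 3:
  At 3: \neg \Diamond (\Diamond q \lor p) is false, so \neg \neg \Diamond (\Diamond q \lor p) is true.
    At 3: \Diamond (\Diamond q \lor p) is true, so \neg \Diamond (\Diamond q \lor p) is false.
      At 3: \Diamond (\Diamond q \lor p) requires \Diamond q \lor p at some successor in {2, 3, 6}.
        \Diamond q \lor p holds at 2, so \Diamond (\Diamond q \lor p) is true at 3.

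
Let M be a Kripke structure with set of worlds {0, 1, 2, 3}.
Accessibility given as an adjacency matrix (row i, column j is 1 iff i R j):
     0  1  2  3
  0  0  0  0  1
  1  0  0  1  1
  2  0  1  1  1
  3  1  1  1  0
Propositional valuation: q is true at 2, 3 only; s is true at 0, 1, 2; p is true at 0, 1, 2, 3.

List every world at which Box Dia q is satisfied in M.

Let φ = Box Dia q. Evaluate φ at each world:
  0 (successors {3}): φ is true.
  1 (successors {2, 3}): φ is true.
  2 (successors {1, 2, 3}): φ is true.
  3 (successors {0, 1, 2}): φ is true.
For instance, at 3:
  At 3: Box Dia q requires Dia q at every successor {0, 1, 2}.
      At 0: Dia q requires q at some successor in {3}.
        q holds at 3, so Dia q is true at 0.
      At 1: Dia q requires q at some successor in {2, 3}.
        q holds at 2, so Dia q is true at 1.
      At 2: Dia q requires q at some successor in {1, 2, 3}.
        q holds at 2, so Dia q is true at 2.
  So Box Dia q is true at 3.
Satisfying worlds: {0, 1, 2, 3}

0, 1, 2, 3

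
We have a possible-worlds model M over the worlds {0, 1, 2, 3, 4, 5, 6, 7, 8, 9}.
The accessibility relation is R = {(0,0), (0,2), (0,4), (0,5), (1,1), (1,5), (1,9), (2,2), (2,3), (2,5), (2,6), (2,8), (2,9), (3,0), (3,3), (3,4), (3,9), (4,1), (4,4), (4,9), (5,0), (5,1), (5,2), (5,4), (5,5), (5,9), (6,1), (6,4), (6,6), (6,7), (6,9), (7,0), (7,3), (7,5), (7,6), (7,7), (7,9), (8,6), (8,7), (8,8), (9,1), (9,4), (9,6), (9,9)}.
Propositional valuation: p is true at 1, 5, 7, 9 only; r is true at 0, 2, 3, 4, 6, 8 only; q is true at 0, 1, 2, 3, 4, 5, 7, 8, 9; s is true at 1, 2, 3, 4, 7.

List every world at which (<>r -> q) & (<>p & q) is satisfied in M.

Let φ = (<>r -> q) & (<>p & q). Evaluate φ at each world:
  0 (successors {0, 2, 4, 5}): φ is true.
  1 (successors {1, 5, 9}): φ is true.
  2 (successors {2, 3, 5, 6, 8, 9}): φ is true.
  3 (successors {0, 3, 4, 9}): φ is true.
  4 (successors {1, 4, 9}): φ is true.
  5 (successors {0, 1, 2, 4, 5, 9}): φ is true.
  6 (successors {1, 4, 6, 7, 9}): φ is false.
  7 (successors {0, 3, 5, 6, 7, 9}): φ is true.
  8 (successors {6, 7, 8}): φ is true.
  9 (successors {1, 4, 6, 9}): φ is true.
For instance, at 8:
  At 8: <>r -> q is true, <>p & q is true, so (<>r -> q) & (<>p & q) is true.
    At 8: <>r is true, q is true, so <>r -> q is true.
      At 8: <>r requires r at some successor in {6, 7, 8}.
        r holds at 6, so <>r is true at 8.
    At 8: <>p is true, q is true, so <>p & q is true.
      At 8: <>p requires p at some successor in {6, 7, 8}.
        p holds at 7, so <>p is true at 8.
Satisfying worlds: {0, 1, 2, 3, 4, 5, 7, 8, 9}

0, 1, 2, 3, 4, 5, 7, 8, 9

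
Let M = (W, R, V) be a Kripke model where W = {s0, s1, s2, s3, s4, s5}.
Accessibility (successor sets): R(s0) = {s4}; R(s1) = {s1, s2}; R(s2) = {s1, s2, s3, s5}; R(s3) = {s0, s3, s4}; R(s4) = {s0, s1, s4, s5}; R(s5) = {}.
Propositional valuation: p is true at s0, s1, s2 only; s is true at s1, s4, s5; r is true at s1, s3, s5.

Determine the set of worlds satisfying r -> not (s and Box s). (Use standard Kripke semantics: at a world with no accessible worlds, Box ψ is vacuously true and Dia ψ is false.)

Let φ = r -> not (s and Box s). Evaluate φ at each world:
  s0 (successors {s4}): φ is true.
  s1 (successors {s1, s2}): φ is true.
  s2 (successors {s1, s2, s3, s5}): φ is true.
  s3 (successors {s0, s3, s4}): φ is true.
  s4 (successors {s0, s1, s4, s5}): φ is true.
  s5 (successors ∅): φ is false.
For instance, at s2:
  At s2: r is false, not (s and Box s) is true, so r -> not (s and Box s) is true.
    At s2: s and Box s is false, so not (s and Box s) is true.
      At s2: s is false, Box s is false, so s and Box s is false.
Satisfying worlds: {s0, s1, s2, s3, s4}

s0, s1, s2, s3, s4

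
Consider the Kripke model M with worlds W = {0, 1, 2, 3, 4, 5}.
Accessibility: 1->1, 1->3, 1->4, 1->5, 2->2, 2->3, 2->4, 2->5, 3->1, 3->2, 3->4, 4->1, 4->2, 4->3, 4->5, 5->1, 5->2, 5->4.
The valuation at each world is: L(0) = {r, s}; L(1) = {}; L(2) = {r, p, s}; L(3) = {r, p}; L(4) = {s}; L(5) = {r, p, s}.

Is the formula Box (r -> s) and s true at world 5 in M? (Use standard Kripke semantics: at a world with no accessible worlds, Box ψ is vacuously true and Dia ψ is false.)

Recall that Box ψ holds at a world iff ψ holds at every accessible world, and Dia ψ holds iff ψ holds at some accessible world.
At 5: Box (r -> s) is true, s is true, so Box (r -> s) and s is true.
  At 5: Box (r -> s) requires r -> s at every successor {1, 2, 4}.
    At 1: r -> s is true.
    At 2: r -> s is true.
    At 4: r -> s is true.
  So Box (r -> s) is true at 5.

Yes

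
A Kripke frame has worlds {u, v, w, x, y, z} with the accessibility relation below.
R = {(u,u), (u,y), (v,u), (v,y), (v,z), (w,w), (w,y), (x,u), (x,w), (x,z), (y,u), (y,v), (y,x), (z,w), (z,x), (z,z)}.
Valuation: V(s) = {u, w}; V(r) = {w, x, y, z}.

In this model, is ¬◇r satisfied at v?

No

At v: ◇r is true, so ¬◇r is false.
  At v: ◇r requires r at some successor in {u, y, z}.
    r holds at y, so ◇r is true at v.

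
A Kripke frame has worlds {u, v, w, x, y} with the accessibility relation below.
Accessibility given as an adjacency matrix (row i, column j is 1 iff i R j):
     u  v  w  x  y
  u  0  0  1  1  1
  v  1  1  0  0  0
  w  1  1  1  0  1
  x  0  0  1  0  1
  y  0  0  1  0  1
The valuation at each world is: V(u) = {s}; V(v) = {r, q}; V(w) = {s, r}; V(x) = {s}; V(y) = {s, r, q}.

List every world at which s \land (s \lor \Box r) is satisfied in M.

Recall that \Box ψ holds at a world iff ψ holds at every accessible world, and \Diamond ψ holds iff ψ holds at some accessible world.
Let φ = s \land (s \lor \Box r). Evaluate φ at each world:
  u (successors {w, x, y}): φ is true.
  v (successors {u, v}): φ is false.
  w (successors {u, v, w, y}): φ is true.
  x (successors {w, y}): φ is true.
  y (successors {w, y}): φ is true.
For instance, at v:
  At v: s is false, s \lor \Box r is false, so s \land (s \lor \Box r) is false.
    At v: s is false, \Box r is false, so s \lor \Box r is false.
      At v: \Box r requires r at every successor {u, v}.
        r fails at u, so \Box r is false at v.
Satisfying worlds: {u, w, x, y}

u, w, x, y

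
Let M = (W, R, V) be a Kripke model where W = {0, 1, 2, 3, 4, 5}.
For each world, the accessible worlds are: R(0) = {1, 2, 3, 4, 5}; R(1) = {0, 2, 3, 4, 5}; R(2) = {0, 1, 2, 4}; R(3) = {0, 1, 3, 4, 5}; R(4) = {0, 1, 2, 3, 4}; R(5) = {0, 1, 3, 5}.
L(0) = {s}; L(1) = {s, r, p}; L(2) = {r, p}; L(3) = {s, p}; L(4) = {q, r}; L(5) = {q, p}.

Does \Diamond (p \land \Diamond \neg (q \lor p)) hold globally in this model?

Yes

Recall that \Diamond ψ holds at a world iff ψ holds at some accessible world.
Let φ = \Diamond (p \land \Diamond \neg (q \lor p)). Evaluate φ at each world:
  0 (successors {1, 2, 3, 4, 5}): φ is true.
  1 (successors {0, 2, 3, 4, 5}): φ is true.
  2 (successors {0, 1, 2, 4}): φ is true.
  3 (successors {0, 1, 3, 4, 5}): φ is true.
  4 (successors {0, 1, 2, 3, 4}): φ is true.
  5 (successors {0, 1, 3, 5}): φ is true.
For instance, at 1:
  At 1: \Diamond (p \land \Diamond \neg (q \lor p)) requires p \land \Diamond \neg (q \lor p) at some successor in {0, 2, 3, 4, 5}.
    p \land \Diamond \neg (q \lor p) holds at 2, so \Diamond (p \land \Diamond \neg (q \lor p)) is true at 1.
      At 2: p is true, \Diamond \neg (q \lor p) is true, so p \land \Diamond \neg (q \lor p) is true.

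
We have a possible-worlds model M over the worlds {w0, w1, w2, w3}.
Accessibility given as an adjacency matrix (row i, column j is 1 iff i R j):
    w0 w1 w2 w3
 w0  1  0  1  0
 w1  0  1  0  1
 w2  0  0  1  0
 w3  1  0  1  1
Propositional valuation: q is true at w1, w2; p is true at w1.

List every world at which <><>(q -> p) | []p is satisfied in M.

Let φ = <><>(q -> p) | []p. Evaluate φ at each world:
  w0 (successors {w0, w2}): φ is true.
  w1 (successors {w1, w3}): φ is true.
  w2 (successors {w2}): φ is false.
  w3 (successors {w0, w2, w3}): φ is true.
For instance, at w1:
  At w1: <><>(q -> p) is true, []p is false, so <><>(q -> p) | []p is true.
    At w1: <><>(q -> p) requires <>(q -> p) at some successor in {w1, w3}.
      <>(q -> p) holds at w1, so <><>(q -> p) is true at w1.
    At w1: []p requires p at every successor {w1, w3}.
      p fails at w3, so []p is false at w1.
Satisfying worlds: {w0, w1, w3}

w0, w1, w3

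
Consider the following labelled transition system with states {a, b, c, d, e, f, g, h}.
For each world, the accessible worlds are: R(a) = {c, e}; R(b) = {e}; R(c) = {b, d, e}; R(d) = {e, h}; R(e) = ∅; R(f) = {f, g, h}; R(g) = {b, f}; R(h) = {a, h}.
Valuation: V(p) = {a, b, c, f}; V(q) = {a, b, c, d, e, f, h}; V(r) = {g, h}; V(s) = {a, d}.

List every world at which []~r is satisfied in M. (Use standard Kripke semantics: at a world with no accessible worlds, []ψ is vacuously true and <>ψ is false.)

Recall that []ψ holds at a world iff ψ holds at every accessible world, and <>ψ holds iff ψ holds at some accessible world.
Let φ = []~r. Evaluate φ at each world:
  a (successors {c, e}): φ is true.
  b (successors {e}): φ is true.
  c (successors {b, d, e}): φ is true.
  d (successors {e, h}): φ is false.
  e (successors ∅): φ is true.
  f (successors {f, g, h}): φ is false.
  g (successors {b, f}): φ is true.
  h (successors {a, h}): φ is false.
For instance, at a:
  At a: []~r requires ~r at every successor {c, e}.
    At c: ~r is true.
    At e: ~r is true.
  So []~r is true at a.
Satisfying worlds: {a, b, c, e, g}

a, b, c, e, g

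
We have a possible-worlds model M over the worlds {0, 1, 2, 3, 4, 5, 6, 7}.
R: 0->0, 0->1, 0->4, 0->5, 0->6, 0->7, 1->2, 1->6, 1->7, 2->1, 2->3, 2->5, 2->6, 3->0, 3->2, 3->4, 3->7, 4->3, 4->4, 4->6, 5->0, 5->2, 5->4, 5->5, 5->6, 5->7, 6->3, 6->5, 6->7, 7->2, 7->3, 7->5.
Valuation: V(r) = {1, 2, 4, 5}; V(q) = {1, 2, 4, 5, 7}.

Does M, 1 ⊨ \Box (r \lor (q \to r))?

No

At 1: \Box (r \lor (q \to r)) requires r \lor (q \to r) at every successor {2, 6, 7}.
  r \lor (q \to r) fails at 7, so \Box (r \lor (q \to r)) is false at 1.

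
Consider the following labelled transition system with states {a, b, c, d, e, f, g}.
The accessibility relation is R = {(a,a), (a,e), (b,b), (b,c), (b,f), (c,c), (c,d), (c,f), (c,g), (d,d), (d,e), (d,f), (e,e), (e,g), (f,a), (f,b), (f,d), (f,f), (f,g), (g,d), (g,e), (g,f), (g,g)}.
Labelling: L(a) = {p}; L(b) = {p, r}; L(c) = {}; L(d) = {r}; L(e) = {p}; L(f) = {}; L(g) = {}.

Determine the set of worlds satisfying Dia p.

a, b, d, e, f, g

Recall that Dia ψ holds at a world iff ψ holds at some accessible world.
Let φ = Dia p. Evaluate φ at each world:
  a (successors {a, e}): φ is true.
  b (successors {b, c, f}): φ is true.
  c (successors {c, d, f, g}): φ is false.
  d (successors {d, e, f}): φ is true.
  e (successors {e, g}): φ is true.
  f (successors {a, b, d, f, g}): φ is true.
  g (successors {d, e, f, g}): φ is true.
For instance, at a:
  At a: Dia p requires p at some successor in {a, e}.
    p holds at a, so Dia p is true at a.
Satisfying worlds: {a, b, d, e, f, g}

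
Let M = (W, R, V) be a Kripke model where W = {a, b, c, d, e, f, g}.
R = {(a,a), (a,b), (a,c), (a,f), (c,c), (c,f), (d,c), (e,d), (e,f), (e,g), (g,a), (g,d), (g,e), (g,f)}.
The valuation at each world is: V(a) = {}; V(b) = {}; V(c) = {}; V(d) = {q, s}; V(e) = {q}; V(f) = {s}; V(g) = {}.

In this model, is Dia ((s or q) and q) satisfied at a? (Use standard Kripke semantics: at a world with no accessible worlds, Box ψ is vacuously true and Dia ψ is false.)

No

At a: Dia ((s or q) and q) requires (s or q) and q at some successor in {a, b, c, f}.
  At a: (s or q) and q is false.
  At b: (s or q) and q is false.
  At c: (s or q) and q is false.
  At f: (s or q) and q is false.
So Dia ((s or q) and q) is false at a.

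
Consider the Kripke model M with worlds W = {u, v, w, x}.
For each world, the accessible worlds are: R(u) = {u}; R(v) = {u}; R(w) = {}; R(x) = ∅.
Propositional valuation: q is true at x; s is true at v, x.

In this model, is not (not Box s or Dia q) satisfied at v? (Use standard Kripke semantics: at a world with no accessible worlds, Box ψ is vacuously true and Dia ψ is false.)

No

Recall that Box ψ holds at a world iff ψ holds at every accessible world, and Dia ψ holds iff ψ holds at some accessible world.
At v: not Box s or Dia q is true, so not (not Box s or Dia q) is false.
  At v: not Box s is true, Dia q is false, so not Box s or Dia q is true.
    At v: Box s is false, so not Box s is true.
      At v: Box s requires s at every successor {u}.
        s fails at u, so Box s is false at v.
    At v: Dia q requires q at some successor in {u}.
      At u: q is false.
    So Dia q is false at v.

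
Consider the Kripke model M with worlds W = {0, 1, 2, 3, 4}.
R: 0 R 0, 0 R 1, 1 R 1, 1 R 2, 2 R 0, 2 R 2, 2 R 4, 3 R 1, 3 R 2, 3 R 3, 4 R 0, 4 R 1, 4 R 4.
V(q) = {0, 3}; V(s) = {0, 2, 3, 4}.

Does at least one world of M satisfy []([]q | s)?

Yes

Let φ = []([]q | s). Evaluate φ at each world:
  0 (successors {0, 1}): φ is false.
  1 (successors {1, 2}): φ is false.
  2 (successors {0, 2, 4}): φ is true.
  3 (successors {1, 2, 3}): φ is false.
  4 (successors {0, 1, 4}): φ is false.
Detail at 2 (witness):
  At 2: []([]q | s) requires []q | s at every successor {0, 2, 4}.
      At 0: []q is false, s is true, so []q | s is true.
      At 2: []q is false, s is true, so []q | s is true.
      At 4: []q is false, s is true, so []q | s is true.
  So []([]q | s) is true at 2.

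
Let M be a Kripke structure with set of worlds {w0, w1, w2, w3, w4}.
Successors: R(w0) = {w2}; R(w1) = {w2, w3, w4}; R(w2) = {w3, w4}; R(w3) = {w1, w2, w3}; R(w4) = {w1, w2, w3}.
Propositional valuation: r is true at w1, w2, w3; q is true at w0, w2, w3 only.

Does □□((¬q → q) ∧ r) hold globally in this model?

No

Recall that □ψ holds at a world iff ψ holds at every accessible world, and ◇ψ holds iff ψ holds at some accessible world.
Let φ = □□((¬q → q) ∧ r). Evaluate φ at each world:
  w0 (successors {w2}): φ is false.
  w1 (successors {w2, w3, w4}): φ is false.
  w2 (successors {w3, w4}): φ is false.
  w3 (successors {w1, w2, w3}): φ is false.
  w4 (successors {w1, w2, w3}): φ is false.
Detail at w0 (counterexample):
  At w0: □□((¬q → q) ∧ r) requires □((¬q → q) ∧ r) at every successor {w2}.
    □((¬q → q) ∧ r) fails at w2, so □□((¬q → q) ∧ r) is false at w0.
      At w2: □((¬q → q) ∧ r) requires (¬q → q) ∧ r at every successor {w3, w4}.
        (¬q → q) ∧ r fails at w4, so □((¬q → q) ∧ r) is false at w2.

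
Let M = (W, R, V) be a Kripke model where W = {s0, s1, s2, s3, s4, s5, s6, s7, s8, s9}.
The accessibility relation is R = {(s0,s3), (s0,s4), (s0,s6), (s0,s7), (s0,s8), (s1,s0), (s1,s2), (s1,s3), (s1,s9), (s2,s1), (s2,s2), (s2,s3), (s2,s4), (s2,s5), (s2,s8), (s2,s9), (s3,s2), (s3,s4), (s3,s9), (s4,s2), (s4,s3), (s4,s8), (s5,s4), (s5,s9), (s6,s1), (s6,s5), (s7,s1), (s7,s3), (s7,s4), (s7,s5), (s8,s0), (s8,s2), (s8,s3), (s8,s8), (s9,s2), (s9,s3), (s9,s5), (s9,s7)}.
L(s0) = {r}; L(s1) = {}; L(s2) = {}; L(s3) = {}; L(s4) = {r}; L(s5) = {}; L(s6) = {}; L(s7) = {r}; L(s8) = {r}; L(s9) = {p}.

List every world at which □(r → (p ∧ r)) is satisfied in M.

Recall that □ψ holds at a world iff ψ holds at every accessible world, and ◇ψ holds iff ψ holds at some accessible world.
Let φ = □(r → (p ∧ r)). Evaluate φ at each world:
  s0 (successors {s3, s4, s6, s7, s8}): φ is false.
  s1 (successors {s0, s2, s3, s9}): φ is false.
  s2 (successors {s1, s2, s3, s4, s5, s8, s9}): φ is false.
  s3 (successors {s2, s4, s9}): φ is false.
  s4 (successors {s2, s3, s8}): φ is false.
  s5 (successors {s4, s9}): φ is false.
  s6 (successors {s1, s5}): φ is true.
  s7 (successors {s1, s3, s4, s5}): φ is false.
  s8 (successors {s0, s2, s3, s8}): φ is false.
  s9 (successors {s2, s3, s5, s7}): φ is false.
For instance, at s1:
  At s1: □(r → (p ∧ r)) requires r → (p ∧ r) at every successor {s0, s2, s3, s9}.
    r → (p ∧ r) fails at s0, so □(r → (p ∧ r)) is false at s1.
Satisfying worlds: {s6}

s6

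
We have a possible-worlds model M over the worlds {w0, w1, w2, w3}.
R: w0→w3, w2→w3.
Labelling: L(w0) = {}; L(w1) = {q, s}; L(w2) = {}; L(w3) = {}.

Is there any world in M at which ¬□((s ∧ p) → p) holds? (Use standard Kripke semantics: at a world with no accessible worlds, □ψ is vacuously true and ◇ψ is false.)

No

Recall that □ψ holds at a world iff ψ holds at every accessible world, and ◇ψ holds iff ψ holds at some accessible world.
Let φ = ¬□((s ∧ p) → p). Evaluate φ at each world:
  w0 (successors {w3}): φ is false.
  w1 (successors ∅): φ is false.
  w2 (successors {w3}): φ is false.
  w3 (successors ∅): φ is false.
For instance, at w2:
  At w2: □((s ∧ p) → p) is true, so ¬□((s ∧ p) → p) is false.
    At w2: □((s ∧ p) → p) requires (s ∧ p) → p at every successor {w3}.
      At w3: (s ∧ p) → p is true.
    So □((s ∧ p) → p) is true at w2.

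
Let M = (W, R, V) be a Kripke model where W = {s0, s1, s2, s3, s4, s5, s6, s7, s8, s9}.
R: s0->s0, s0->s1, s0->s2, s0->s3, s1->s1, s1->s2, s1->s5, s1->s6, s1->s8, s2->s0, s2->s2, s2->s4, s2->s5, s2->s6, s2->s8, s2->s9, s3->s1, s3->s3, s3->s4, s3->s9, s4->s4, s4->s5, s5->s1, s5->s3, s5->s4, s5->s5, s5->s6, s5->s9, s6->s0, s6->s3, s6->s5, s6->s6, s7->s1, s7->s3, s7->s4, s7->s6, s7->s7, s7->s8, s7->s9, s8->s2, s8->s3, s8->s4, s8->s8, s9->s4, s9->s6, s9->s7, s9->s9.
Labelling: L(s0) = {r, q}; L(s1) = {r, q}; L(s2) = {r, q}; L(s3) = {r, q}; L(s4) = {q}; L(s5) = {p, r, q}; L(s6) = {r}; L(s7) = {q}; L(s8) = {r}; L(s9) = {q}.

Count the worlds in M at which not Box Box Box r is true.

Recall that Box ψ holds at a world iff ψ holds at every accessible world, and Dia ψ holds iff ψ holds at some accessible world.
Let φ = not Box Box Box r. Evaluate φ at each world:
  s0 (successors {s0, s1, s2, s3}): φ is true.
  s1 (successors {s1, s2, s5, s6, s8}): φ is true.
  s2 (successors {s0, s2, s4, s5, s6, s8, s9}): φ is true.
  s3 (successors {s1, s3, s4, s9}): φ is true.
  s4 (successors {s4, s5}): φ is true.
  s5 (successors {s1, s3, s4, s5, s6, s9}): φ is true.
  s6 (successors {s0, s3, s5, s6}): φ is true.
  s7 (successors {s1, s3, s4, s6, s7, s8, s9}): φ is true.
  s8 (successors {s2, s3, s4, s8}): φ is true.
  s9 (successors {s4, s6, s7, s9}): φ is true.
For instance, at s5:
  At s5: Box Box Box r is false, so not Box Box Box r is true.
    At s5: Box Box Box r requires Box Box r at every successor {s1, s3, s4, s5, s6, s9}.
      Box Box r fails at s1, so Box Box Box r is false at s5.
Satisfying worlds: {s0, s1, s2, s3, s4, s5, s6, s7, s8, s9}

10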